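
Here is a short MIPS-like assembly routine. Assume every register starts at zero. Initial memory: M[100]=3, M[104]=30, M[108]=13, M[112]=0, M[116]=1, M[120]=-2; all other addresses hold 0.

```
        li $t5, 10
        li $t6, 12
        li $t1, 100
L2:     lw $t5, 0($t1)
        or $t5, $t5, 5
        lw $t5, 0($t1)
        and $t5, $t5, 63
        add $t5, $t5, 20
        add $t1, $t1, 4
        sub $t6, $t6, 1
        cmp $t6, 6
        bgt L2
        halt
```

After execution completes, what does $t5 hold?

$t5=10
$t6=12
$t1=100
$t5=M[100]=3
$t5=3|5=7
$t5=M[100]=3
$t5=3&63=3
$t5=3+20=23
$t1=100+4=104
$t6=12-1=11
cmp $t6, 6  (cmp 11,6)
bgt L2: taken
$t5=M[104]=30
$t5=30|5=31
$t5=M[104]=30
$t5=30&63=30
$t5=30+20=50
$t1=104+4=108
$t6=11-1=10
cmp $t6, 6  (cmp 10,6)
bgt L2: taken
$t5=M[108]=13
$t5=13|5=13
$t5=M[108]=13
$t5=13&63=13
$t5=13+20=33
$t1=108+4=112
$t6=10-1=9
cmp $t6, 6  (cmp 9,6)
bgt L2: taken
$t5=M[112]=0
$t5=0|5=5
$t5=M[112]=0
$t5=0&63=0
$t5=0+20=20
$t1=112+4=116
$t6=9-1=8
cmp $t6, 6  (cmp 8,6)
bgt L2: taken
$t5=M[116]=1
$t5=1|5=5
$t5=M[116]=1
$t5=1&63=1
$t5=1+20=21
$t1=116+4=120
$t6=8-1=7
cmp $t6, 6  (cmp 7,6)
bgt L2: taken
$t5=M[120]=-2
$t5=(-2)|5=-1
$t5=M[120]=-2
$t5=(-2)&63=62
$t5=62+20=82
$t1=120+4=124
$t6=7-1=6
cmp $t6, 6  (cmp 6,6)
bgt L2: not taken
halt.

82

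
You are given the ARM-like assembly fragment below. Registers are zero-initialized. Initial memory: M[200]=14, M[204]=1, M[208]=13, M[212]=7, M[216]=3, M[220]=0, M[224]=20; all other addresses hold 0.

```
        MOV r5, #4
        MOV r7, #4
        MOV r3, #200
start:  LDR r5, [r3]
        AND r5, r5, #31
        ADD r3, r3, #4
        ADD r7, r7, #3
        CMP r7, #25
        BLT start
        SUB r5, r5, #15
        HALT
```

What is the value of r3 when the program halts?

228

r5=4
r7=4
r3=200
r5=M[200]=14
r5=14&31=14
r3=200+4=204
r7=4+3=7
CMP r7, #25  (cmp 7,25)
BLT start: taken
r5=M[204]=1
r5=1&31=1
r3=204+4=208
r7=7+3=10
CMP r7, #25  (cmp 10,25)
BLT start: taken
r5=M[208]=13
r5=13&31=13
r3=208+4=212
r7=10+3=13
CMP r7, #25  (cmp 13,25)
BLT start: taken
r5=M[212]=7
r5=7&31=7
r3=212+4=216
r7=13+3=16
CMP r7, #25  (cmp 16,25)
BLT start: taken
r5=M[216]=3
r5=3&31=3
r3=216+4=220
r7=16+3=19
CMP r7, #25  (cmp 19,25)
BLT start: taken
r5=M[220]=0
r5=0&31=0
r3=220+4=224
r7=19+3=22
CMP r7, #25  (cmp 22,25)
BLT start: taken
r5=M[224]=20
r5=20&31=20
r3=224+4=228
r7=22+3=25
CMP r7, #25  (cmp 25,25)
BLT start: not taken
r5=20-15=5
halt.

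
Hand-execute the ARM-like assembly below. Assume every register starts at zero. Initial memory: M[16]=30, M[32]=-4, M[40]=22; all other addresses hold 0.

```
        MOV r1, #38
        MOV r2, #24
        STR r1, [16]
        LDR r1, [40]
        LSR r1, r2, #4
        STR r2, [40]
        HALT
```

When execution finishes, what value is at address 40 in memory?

after MOV r1, #38: r1=38
after MOV r2, #24: r2=24
STR r1, [16] → M[16]=38
after LDR r1, [40]: r1=M[40]=22
after LSR r1, r2, #4: r1=24>>4=1
STR r2, [40] → M[40]=24
halt.

24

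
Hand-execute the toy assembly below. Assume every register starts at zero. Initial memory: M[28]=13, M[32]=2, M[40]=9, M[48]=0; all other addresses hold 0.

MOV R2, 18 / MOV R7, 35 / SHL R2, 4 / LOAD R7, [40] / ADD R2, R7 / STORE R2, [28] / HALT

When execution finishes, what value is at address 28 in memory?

297

R2=18
R7=35
R2=18<<4=288
R7=M[40]=9
R2=288+9=297
STORE R2, [28] → M[28]=297
halt.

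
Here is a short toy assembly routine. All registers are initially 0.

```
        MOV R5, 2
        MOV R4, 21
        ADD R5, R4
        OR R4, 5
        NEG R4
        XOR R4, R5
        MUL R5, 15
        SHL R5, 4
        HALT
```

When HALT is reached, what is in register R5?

5520

R5=2
R4=21
R5=2+21=23
R4=21|5=21
R4=-(21)=-21
R4=(-21)^23=-4
R5=23*15=345
R5=345<<4=5520
halt.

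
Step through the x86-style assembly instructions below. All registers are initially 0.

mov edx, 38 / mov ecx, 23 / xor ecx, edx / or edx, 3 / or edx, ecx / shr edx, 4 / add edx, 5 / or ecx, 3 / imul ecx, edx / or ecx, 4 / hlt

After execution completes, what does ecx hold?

mov edx, 38 → edx=38
mov ecx, 23 → ecx=23
xor ecx, edx → ecx=23^38=49
or edx, 3 → edx=38|3=39
or edx, ecx → edx=39|49=55
shr edx, 4 → edx=55>>4=3
add edx, 5 → edx=3+5=8
or ecx, 3 → ecx=49|3=51
imul ecx, edx → ecx=51*8=408
or ecx, 4 → ecx=408|4=412
halt.

412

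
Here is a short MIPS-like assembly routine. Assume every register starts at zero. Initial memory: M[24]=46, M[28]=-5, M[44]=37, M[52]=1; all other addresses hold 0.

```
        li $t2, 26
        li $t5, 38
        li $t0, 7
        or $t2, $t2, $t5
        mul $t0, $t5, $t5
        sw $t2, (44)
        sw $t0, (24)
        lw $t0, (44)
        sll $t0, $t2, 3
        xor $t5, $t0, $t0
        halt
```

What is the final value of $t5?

after li $t2, 26: $t2=26
after li $t5, 38: $t5=38
after li $t0, 7: $t0=7
after or $t2, $t2, $t5: $t2=26|38=62
after mul $t0, $t5, $t5: $t0=38*38=1444
sw $t2, (44) → M[44]=62
sw $t0, (24) → M[24]=1444
after lw $t0, (44): $t0=M[44]=62
after sll $t0, $t2, 3: $t0=62<<3=496
after xor $t5, $t0, $t0: $t5=496^496=0
halt.

0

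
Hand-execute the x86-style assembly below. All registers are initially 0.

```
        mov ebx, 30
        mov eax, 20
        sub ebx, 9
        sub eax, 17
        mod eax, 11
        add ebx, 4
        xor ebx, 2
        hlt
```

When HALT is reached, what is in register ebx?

ebx=30
eax=20
ebx=30-9=21
eax=20-17=3
eax=3%11=3
ebx=21+4=25
ebx=25^2=27
halt.

27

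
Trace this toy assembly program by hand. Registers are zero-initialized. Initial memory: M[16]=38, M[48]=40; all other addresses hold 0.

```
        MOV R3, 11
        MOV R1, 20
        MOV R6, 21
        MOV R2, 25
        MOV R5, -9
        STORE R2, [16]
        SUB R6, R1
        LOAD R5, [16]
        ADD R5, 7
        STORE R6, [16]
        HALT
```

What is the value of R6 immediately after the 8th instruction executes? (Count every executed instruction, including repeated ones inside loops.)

1

R3=11
R1=20
R6=21
R2=25
R5=-9
STORE R2, [16] → M[16]=25
R6=21-20=1
R5=M[16]=25
After step 8: R6 = 1.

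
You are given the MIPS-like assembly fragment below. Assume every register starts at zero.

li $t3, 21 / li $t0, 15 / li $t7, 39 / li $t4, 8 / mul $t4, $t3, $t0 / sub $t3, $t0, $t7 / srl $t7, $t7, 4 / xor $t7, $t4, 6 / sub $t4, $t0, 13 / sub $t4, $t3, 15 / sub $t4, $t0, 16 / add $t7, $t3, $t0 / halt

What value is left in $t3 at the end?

-24

$t3=21
$t0=15
$t7=39
$t4=8
$t4=21*15=315
$t3=15-39=-24
$t7=39>>4=2
$t7=315^6=317
$t4=15-13=2
$t4=(-24)-15=-39
$t4=15-16=-1
$t7=(-24)+15=-9
halt.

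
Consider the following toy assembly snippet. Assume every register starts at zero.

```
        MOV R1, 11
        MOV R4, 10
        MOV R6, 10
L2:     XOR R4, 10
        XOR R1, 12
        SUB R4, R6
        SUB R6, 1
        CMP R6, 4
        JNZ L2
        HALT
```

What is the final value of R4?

-19

R1=11
R4=10
R6=10
R4=10^10=0
R1=11^12=7
R4=0-10=-10
R6=10-1=9
CMP R6, 4  (cmp 9,4)
JNZ L2: taken
R4=(-10)^10=-4
R1=7^12=11
R4=(-4)-9=-13
R6=9-1=8
CMP R6, 4  (cmp 8,4)
JNZ L2: taken
R4=(-13)^10=-7
R1=11^12=7
R4=(-7)-8=-15
R6=8-1=7
CMP R6, 4  (cmp 7,4)
JNZ L2: taken
R4=(-15)^10=-5
R1=7^12=11
R4=(-5)-7=-12
R6=7-1=6
CMP R6, 4  (cmp 6,4)
JNZ L2: taken
R4=(-12)^10=-2
R1=11^12=7
R4=(-2)-6=-8
R6=6-1=5
CMP R6, 4  (cmp 5,4)
JNZ L2: taken
R4=(-8)^10=-14
R1=7^12=11
R4=(-14)-5=-19
R6=5-1=4
CMP R6, 4  (cmp 4,4)
JNZ L2: not taken
halt.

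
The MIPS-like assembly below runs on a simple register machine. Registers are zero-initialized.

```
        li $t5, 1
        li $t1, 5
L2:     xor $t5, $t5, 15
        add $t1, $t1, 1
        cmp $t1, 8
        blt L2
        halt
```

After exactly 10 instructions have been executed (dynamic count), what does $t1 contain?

$t5=1
$t1=5
$t5=1^15=14
$t1=5+1=6
cmp $t1, 8  (cmp 6,8)
blt L2: taken
$t5=14^15=1
$t1=6+1=7
cmp $t1, 8  (cmp 7,8)
blt L2: taken
After step 10: $t1 = 7.

7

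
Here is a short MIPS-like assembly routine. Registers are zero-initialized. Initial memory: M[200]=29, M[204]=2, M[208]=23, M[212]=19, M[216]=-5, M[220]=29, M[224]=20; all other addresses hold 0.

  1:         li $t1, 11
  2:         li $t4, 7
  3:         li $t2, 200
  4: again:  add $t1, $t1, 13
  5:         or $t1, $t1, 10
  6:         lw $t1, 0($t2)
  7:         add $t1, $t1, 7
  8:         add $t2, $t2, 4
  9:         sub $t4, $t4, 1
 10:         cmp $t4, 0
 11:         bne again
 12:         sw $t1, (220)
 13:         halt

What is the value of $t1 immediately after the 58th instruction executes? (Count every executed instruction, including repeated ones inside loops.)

$t1=11
$t4=7
$t2=200
$t1=11+13=24
$t1=24|10=26
$t1=M[200]=29
$t1=29+7=36
$t2=200+4=204
$t4=7-1=6
cmp $t4, 0  (cmp 6,0)
bne again: taken
$t1=36+13=49
$t1=49|10=59
$t1=M[204]=2
$t1=2+7=9
$t2=204+4=208
$t4=6-1=5
cmp $t4, 0  (cmp 5,0)
bne again: taken
$t1=9+13=22
$t1=22|10=30
$t1=M[208]=23
$t1=23+7=30
$t2=208+4=212
$t4=5-1=4
cmp $t4, 0  (cmp 4,0)
bne again: taken
$t1=30+13=43
$t1=43|10=43
$t1=M[212]=19
$t1=19+7=26
$t2=212+4=216
$t4=4-1=3
cmp $t4, 0  (cmp 3,0)
bne again: taken
$t1=26+13=39
$t1=39|10=47
$t1=M[216]=-5
$t1=(-5)+7=2
$t2=216+4=220
$t4=3-1=2
cmp $t4, 0  (cmp 2,0)
bne again: taken
$t1=2+13=15
$t1=15|10=15
$t1=M[220]=29
$t1=29+7=36
$t2=220+4=224
$t4=2-1=1
cmp $t4, 0  (cmp 1,0)
bne again: taken
$t1=36+13=49
$t1=49|10=59
$t1=M[224]=20
$t1=20+7=27
$t2=224+4=228
$t4=1-1=0
cmp $t4, 0  (cmp 0,0)
After step 58: $t1 = 27.

27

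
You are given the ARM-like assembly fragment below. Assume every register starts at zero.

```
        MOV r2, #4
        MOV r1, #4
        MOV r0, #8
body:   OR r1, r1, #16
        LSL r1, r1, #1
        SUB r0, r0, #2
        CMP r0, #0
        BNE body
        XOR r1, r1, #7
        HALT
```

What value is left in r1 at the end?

after MOV r2, #4: r2=4
after MOV r1, #4: r1=4
after MOV r0, #8: r0=8
after OR r1, r1, #16: r1=4|16=20
after LSL r1, r1, #1: r1=20<<1=40
after SUB r0, r0, #2: r0=8-2=6
CMP r0, #0  (cmp 6,0)
BNE body: taken
after OR r1, r1, #16: r1=40|16=56
after LSL r1, r1, #1: r1=56<<1=112
after SUB r0, r0, #2: r0=6-2=4
CMP r0, #0  (cmp 4,0)
BNE body: taken
after OR r1, r1, #16: r1=112|16=112
after LSL r1, r1, #1: r1=112<<1=224
after SUB r0, r0, #2: r0=4-2=2
CMP r0, #0  (cmp 2,0)
BNE body: taken
after OR r1, r1, #16: r1=224|16=240
after LSL r1, r1, #1: r1=240<<1=480
after SUB r0, r0, #2: r0=2-2=0
CMP r0, #0  (cmp 0,0)
BNE body: not taken
after XOR r1, r1, #7: r1=480^7=487
halt.

487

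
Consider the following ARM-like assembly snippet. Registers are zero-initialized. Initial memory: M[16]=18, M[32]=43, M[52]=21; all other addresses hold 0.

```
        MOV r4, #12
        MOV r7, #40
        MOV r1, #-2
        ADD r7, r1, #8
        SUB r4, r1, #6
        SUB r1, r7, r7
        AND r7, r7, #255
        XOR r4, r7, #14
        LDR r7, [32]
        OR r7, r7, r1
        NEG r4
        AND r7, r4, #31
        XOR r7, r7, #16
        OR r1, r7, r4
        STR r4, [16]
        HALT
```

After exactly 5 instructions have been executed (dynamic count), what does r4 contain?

-8

r4=12
r7=40
r1=-2
r7=(-2)+8=6
r4=(-2)-6=-8
After step 5: r4 = -8.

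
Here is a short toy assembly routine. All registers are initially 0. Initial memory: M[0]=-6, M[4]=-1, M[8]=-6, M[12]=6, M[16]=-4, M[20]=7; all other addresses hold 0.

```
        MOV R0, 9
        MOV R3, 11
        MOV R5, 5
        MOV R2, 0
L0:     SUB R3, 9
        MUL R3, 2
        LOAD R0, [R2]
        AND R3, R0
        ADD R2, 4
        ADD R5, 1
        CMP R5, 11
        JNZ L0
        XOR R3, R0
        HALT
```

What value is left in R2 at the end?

R0=9
R3=11
R5=5
R2=0
R3=11-9=2
R3=2*2=4
R0=M[0]=-6
R3=4&(-6)=0
R2=0+4=4
R5=5+1=6
CMP R5, 11  (cmp 6,11)
JNZ L0: taken
R3=0-9=-9
R3=(-9)*2=-18
R0=M[4]=-1
R3=(-18)&(-1)=-18
R2=4+4=8
R5=6+1=7
CMP R5, 11  (cmp 7,11)
JNZ L0: taken
R3=(-18)-9=-27
R3=(-27)*2=-54
R0=M[8]=-6
R3=(-54)&(-6)=-54
R2=8+4=12
R5=7+1=8
CMP R5, 11  (cmp 8,11)
JNZ L0: taken
R3=(-54)-9=-63
R3=(-63)*2=-126
R0=M[12]=6
R3=(-126)&6=2
R2=12+4=16
R5=8+1=9
CMP R5, 11  (cmp 9,11)
JNZ L0: taken
R3=2-9=-7
R3=(-7)*2=-14
R0=M[16]=-4
R3=(-14)&(-4)=-16
R2=16+4=20
R5=9+1=10
CMP R5, 11  (cmp 10,11)
JNZ L0: taken
R3=(-16)-9=-25
R3=(-25)*2=-50
R0=M[20]=7
R3=(-50)&7=6
R2=20+4=24
R5=10+1=11
CMP R5, 11  (cmp 11,11)
JNZ L0: not taken
R3=6^7=1
halt.

24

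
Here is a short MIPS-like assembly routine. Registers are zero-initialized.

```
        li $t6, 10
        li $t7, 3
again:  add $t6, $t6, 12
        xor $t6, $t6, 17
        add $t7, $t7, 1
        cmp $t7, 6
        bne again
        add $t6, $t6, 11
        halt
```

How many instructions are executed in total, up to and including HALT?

$t6=10
$t7=3
$t6=10+12=22
$t6=22^17=7
$t7=3+1=4
cmp $t7, 6  (cmp 4,6)
bne again: taken
$t6=7+12=19
$t6=19^17=2
$t7=4+1=5
cmp $t7, 6  (cmp 5,6)
bne again: taken
$t6=2+12=14
$t6=14^17=31
$t7=5+1=6
cmp $t7, 6  (cmp 6,6)
bne again: not taken
$t6=31+11=42
halt.
Total executed instructions: 19.

19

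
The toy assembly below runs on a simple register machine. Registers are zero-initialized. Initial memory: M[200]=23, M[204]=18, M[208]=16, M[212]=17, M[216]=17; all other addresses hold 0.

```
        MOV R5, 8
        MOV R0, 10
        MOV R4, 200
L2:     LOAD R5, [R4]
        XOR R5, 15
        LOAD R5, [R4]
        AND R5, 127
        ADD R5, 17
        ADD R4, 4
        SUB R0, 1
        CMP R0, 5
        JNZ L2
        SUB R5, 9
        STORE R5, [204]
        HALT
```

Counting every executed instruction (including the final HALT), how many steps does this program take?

51

R5=8
R0=10
R4=200
R5=M[200]=23
R5=23^15=24
R5=M[200]=23
R5=23&127=23
R5=23+17=40
R4=200+4=204
R0=10-1=9
CMP R0, 5  (cmp 9,5)
JNZ L2: taken
R5=M[204]=18
R5=18^15=29
R5=M[204]=18
R5=18&127=18
R5=18+17=35
R4=204+4=208
R0=9-1=8
CMP R0, 5  (cmp 8,5)
JNZ L2: taken
R5=M[208]=16
R5=16^15=31
R5=M[208]=16
R5=16&127=16
R5=16+17=33
R4=208+4=212
R0=8-1=7
CMP R0, 5  (cmp 7,5)
JNZ L2: taken
R5=M[212]=17
R5=17^15=30
R5=M[212]=17
R5=17&127=17
R5=17+17=34
R4=212+4=216
R0=7-1=6
CMP R0, 5  (cmp 6,5)
JNZ L2: taken
R5=M[216]=17
R5=17^15=30
R5=M[216]=17
R5=17&127=17
R5=17+17=34
R4=216+4=220
R0=6-1=5
CMP R0, 5  (cmp 5,5)
JNZ L2: not taken
R5=34-9=25
STORE R5, [204] → M[204]=25
halt.
Total executed instructions: 51.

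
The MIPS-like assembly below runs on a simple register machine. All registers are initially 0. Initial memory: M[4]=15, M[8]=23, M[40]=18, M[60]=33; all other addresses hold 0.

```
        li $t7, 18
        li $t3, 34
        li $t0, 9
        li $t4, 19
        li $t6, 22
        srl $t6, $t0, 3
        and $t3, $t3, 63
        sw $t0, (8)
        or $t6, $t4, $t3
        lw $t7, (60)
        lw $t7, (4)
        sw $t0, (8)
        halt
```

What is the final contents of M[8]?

9

li $t7, 18 → $t7=18
li $t3, 34 → $t3=34
li $t0, 9 → $t0=9
li $t4, 19 → $t4=19
li $t6, 22 → $t6=22
srl $t6, $t0, 3 → $t6=9>>3=1
and $t3, $t3, 63 → $t3=34&63=34
sw $t0, (8) → M[8]=9
or $t6, $t4, $t3 → $t6=19|34=51
lw $t7, (60) → $t7=M[60]=33
lw $t7, (4) → $t7=M[4]=15
sw $t0, (8) → M[8]=9
halt.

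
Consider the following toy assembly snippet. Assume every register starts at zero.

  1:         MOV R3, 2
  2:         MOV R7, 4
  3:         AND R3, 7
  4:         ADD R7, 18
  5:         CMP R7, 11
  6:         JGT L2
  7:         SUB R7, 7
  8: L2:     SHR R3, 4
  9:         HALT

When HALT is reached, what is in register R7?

22

after MOV R3, 2: R3=2
after MOV R7, 4: R7=4
after AND R3, 7: R3=2&7=2
after ADD R7, 18: R7=4+18=22
CMP R7, 11  (cmp 22,11)
JGT L2: taken
after SHR R3, 4: R3=2>>4=0
halt.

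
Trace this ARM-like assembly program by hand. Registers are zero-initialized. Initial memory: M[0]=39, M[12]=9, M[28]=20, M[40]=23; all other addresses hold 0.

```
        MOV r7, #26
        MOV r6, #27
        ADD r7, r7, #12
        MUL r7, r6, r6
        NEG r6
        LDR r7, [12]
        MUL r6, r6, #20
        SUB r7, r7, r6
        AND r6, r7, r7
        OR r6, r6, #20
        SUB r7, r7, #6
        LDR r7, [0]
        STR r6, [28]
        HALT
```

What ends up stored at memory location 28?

565

MOV r7, #26 → r7=26
MOV r6, #27 → r6=27
ADD r7, r7, #12 → r7=26+12=38
MUL r7, r6, r6 → r7=27*27=729
NEG r6 → r6=-(27)=-27
LDR r7, [12] → r7=M[12]=9
MUL r6, r6, #20 → r6=(-27)*20=-540
SUB r7, r7, r6 → r7=9-(-540)=549
AND r6, r7, r7 → r6=549&549=549
OR r6, r6, #20 → r6=549|20=565
SUB r7, r7, #6 → r7=549-6=543
LDR r7, [0] → r7=M[0]=39
STR r6, [28] → M[28]=565
halt.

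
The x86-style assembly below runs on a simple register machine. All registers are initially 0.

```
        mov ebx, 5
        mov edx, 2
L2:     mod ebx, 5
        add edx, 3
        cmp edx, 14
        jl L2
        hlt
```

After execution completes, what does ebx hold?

mov ebx, 5 → ebx=5
mov edx, 2 → edx=2
mod ebx, 5 → ebx=5%5=0
add edx, 3 → edx=2+3=5
cmp edx, 14  (cmp 5,14)
jl L2: taken
mod ebx, 5 → ebx=0%5=0
add edx, 3 → edx=5+3=8
cmp edx, 14  (cmp 8,14)
jl L2: taken
mod ebx, 5 → ebx=0%5=0
add edx, 3 → edx=8+3=11
cmp edx, 14  (cmp 11,14)
jl L2: taken
mod ebx, 5 → ebx=0%5=0
add edx, 3 → edx=11+3=14
cmp edx, 14  (cmp 14,14)
jl L2: not taken
halt.

0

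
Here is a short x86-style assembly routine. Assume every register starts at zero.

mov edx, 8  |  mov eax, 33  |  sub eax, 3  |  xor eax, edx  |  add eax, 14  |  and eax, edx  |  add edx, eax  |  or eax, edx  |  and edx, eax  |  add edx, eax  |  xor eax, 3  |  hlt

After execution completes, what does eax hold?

11

after mov edx, 8: edx=8
after mov eax, 33: eax=33
after sub eax, 3: eax=33-3=30
after xor eax, edx: eax=30^8=22
after add eax, 14: eax=22+14=36
after and eax, edx: eax=36&8=0
after add edx, eax: edx=8+0=8
after or eax, edx: eax=0|8=8
after and edx, eax: edx=8&8=8
after add edx, eax: edx=8+8=16
after xor eax, 3: eax=8^3=11
halt.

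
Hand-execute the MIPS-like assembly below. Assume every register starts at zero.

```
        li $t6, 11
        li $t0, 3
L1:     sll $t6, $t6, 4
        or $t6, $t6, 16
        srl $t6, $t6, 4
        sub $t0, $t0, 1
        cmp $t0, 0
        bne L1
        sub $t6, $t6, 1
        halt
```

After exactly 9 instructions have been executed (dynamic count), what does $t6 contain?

li $t6, 11 → $t6=11
li $t0, 3 → $t0=3
sll $t6, $t6, 4 → $t6=11<<4=176
or $t6, $t6, 16 → $t6=176|16=176
srl $t6, $t6, 4 → $t6=176>>4=11
sub $t0, $t0, 1 → $t0=3-1=2
cmp $t0, 0  (cmp 2,0)
bne L1: taken
sll $t6, $t6, 4 → $t6=11<<4=176
After step 9: $t6 = 176.

176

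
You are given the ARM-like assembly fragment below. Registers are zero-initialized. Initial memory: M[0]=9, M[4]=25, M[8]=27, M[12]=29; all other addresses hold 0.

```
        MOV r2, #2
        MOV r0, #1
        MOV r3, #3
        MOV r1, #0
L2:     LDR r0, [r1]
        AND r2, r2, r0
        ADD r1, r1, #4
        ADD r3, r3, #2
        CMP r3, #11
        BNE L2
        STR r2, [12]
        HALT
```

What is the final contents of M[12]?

after MOV r2, #2: r2=2
after MOV r0, #1: r0=1
after MOV r3, #3: r3=3
after MOV r1, #0: r1=0
after LDR r0, [r1]: r0=M[0]=9
after AND r2, r2, r0: r2=2&9=0
after ADD r1, r1, #4: r1=0+4=4
after ADD r3, r3, #2: r3=3+2=5
CMP r3, #11  (cmp 5,11)
BNE L2: taken
after LDR r0, [r1]: r0=M[4]=25
after AND r2, r2, r0: r2=0&25=0
after ADD r1, r1, #4: r1=4+4=8
after ADD r3, r3, #2: r3=5+2=7
CMP r3, #11  (cmp 7,11)
BNE L2: taken
after LDR r0, [r1]: r0=M[8]=27
after AND r2, r2, r0: r2=0&27=0
after ADD r1, r1, #4: r1=8+4=12
after ADD r3, r3, #2: r3=7+2=9
CMP r3, #11  (cmp 9,11)
BNE L2: taken
after LDR r0, [r1]: r0=M[12]=29
after AND r2, r2, r0: r2=0&29=0
after ADD r1, r1, #4: r1=12+4=16
after ADD r3, r3, #2: r3=9+2=11
CMP r3, #11  (cmp 11,11)
BNE L2: not taken
STR r2, [12] → M[12]=0
halt.

0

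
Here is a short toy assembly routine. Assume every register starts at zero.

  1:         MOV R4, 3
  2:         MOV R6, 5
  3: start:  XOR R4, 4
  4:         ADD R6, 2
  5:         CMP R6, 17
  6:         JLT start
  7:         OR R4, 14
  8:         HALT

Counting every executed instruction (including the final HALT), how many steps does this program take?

after MOV R4, 3: R4=3
after MOV R6, 5: R6=5
after XOR R4, 4: R4=3^4=7
after ADD R6, 2: R6=5+2=7
CMP R6, 17  (cmp 7,17)
JLT start: taken
after XOR R4, 4: R4=7^4=3
after ADD R6, 2: R6=7+2=9
CMP R6, 17  (cmp 9,17)
JLT start: taken
after XOR R4, 4: R4=3^4=7
after ADD R6, 2: R6=9+2=11
CMP R6, 17  (cmp 11,17)
JLT start: taken
after XOR R4, 4: R4=7^4=3
after ADD R6, 2: R6=11+2=13
CMP R6, 17  (cmp 13,17)
JLT start: taken
after XOR R4, 4: R4=3^4=7
after ADD R6, 2: R6=13+2=15
CMP R6, 17  (cmp 15,17)
JLT start: taken
after XOR R4, 4: R4=7^4=3
after ADD R6, 2: R6=15+2=17
CMP R6, 17  (cmp 17,17)
JLT start: not taken
after OR R4, 14: R4=3|14=15
halt.
Total executed instructions: 28.

28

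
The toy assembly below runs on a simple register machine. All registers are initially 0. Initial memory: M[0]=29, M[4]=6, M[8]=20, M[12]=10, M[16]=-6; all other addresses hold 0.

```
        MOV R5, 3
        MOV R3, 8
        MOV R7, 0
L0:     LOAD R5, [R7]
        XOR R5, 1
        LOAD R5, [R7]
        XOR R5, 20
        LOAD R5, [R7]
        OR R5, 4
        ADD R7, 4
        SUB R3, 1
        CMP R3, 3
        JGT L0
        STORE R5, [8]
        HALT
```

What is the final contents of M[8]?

-2

MOV R5, 3 → R5=3
MOV R3, 8 → R3=8
MOV R7, 0 → R7=0
LOAD R5, [R7] → R5=M[0]=29
XOR R5, 1 → R5=29^1=28
LOAD R5, [R7] → R5=M[0]=29
XOR R5, 20 → R5=29^20=9
LOAD R5, [R7] → R5=M[0]=29
OR R5, 4 → R5=29|4=29
ADD R7, 4 → R7=0+4=4
SUB R3, 1 → R3=8-1=7
CMP R3, 3  (cmp 7,3)
JGT L0: taken
LOAD R5, [R7] → R5=M[4]=6
XOR R5, 1 → R5=6^1=7
LOAD R5, [R7] → R5=M[4]=6
XOR R5, 20 → R5=6^20=18
LOAD R5, [R7] → R5=M[4]=6
OR R5, 4 → R5=6|4=6
ADD R7, 4 → R7=4+4=8
SUB R3, 1 → R3=7-1=6
CMP R3, 3  (cmp 6,3)
JGT L0: taken
LOAD R5, [R7] → R5=M[8]=20
XOR R5, 1 → R5=20^1=21
LOAD R5, [R7] → R5=M[8]=20
XOR R5, 20 → R5=20^20=0
LOAD R5, [R7] → R5=M[8]=20
OR R5, 4 → R5=20|4=20
ADD R7, 4 → R7=8+4=12
SUB R3, 1 → R3=6-1=5
CMP R3, 3  (cmp 5,3)
JGT L0: taken
LOAD R5, [R7] → R5=M[12]=10
XOR R5, 1 → R5=10^1=11
LOAD R5, [R7] → R5=M[12]=10
XOR R5, 20 → R5=10^20=30
LOAD R5, [R7] → R5=M[12]=10
OR R5, 4 → R5=10|4=14
ADD R7, 4 → R7=12+4=16
SUB R3, 1 → R3=5-1=4
CMP R3, 3  (cmp 4,3)
JGT L0: taken
LOAD R5, [R7] → R5=M[16]=-6
XOR R5, 1 → R5=(-6)^1=-5
LOAD R5, [R7] → R5=M[16]=-6
XOR R5, 20 → R5=(-6)^20=-18
LOAD R5, [R7] → R5=M[16]=-6
OR R5, 4 → R5=(-6)|4=-2
ADD R7, 4 → R7=16+4=20
SUB R3, 1 → R3=4-1=3
CMP R3, 3  (cmp 3,3)
JGT L0: not taken
STORE R5, [8] → M[8]=-2
halt.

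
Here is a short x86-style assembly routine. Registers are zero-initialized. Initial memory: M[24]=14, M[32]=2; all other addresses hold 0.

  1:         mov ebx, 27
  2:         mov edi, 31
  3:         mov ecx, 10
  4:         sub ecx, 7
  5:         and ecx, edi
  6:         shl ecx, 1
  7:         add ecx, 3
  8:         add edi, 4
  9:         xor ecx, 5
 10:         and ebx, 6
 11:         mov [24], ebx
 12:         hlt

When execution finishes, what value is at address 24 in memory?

after mov ebx, 27: ebx=27
after mov edi, 31: edi=31
after mov ecx, 10: ecx=10
after sub ecx, 7: ecx=10-7=3
after and ecx, edi: ecx=3&31=3
after shl ecx, 1: ecx=3<<1=6
after add ecx, 3: ecx=6+3=9
after add edi, 4: edi=31+4=35
after xor ecx, 5: ecx=9^5=12
after and ebx, 6: ebx=27&6=2
mov [24], ebx → M[24]=2
halt.

2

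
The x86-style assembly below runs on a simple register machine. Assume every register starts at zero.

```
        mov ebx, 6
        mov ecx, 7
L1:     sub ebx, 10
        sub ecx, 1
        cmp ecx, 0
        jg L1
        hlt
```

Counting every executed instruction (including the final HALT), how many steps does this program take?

31

mov ebx, 6 → ebx=6
mov ecx, 7 → ecx=7
sub ebx, 10 → ebx=6-10=-4
sub ecx, 1 → ecx=7-1=6
cmp ecx, 0  (cmp 6,0)
jg L1: taken
sub ebx, 10 → ebx=(-4)-10=-14
sub ecx, 1 → ecx=6-1=5
cmp ecx, 0  (cmp 5,0)
jg L1: taken
sub ebx, 10 → ebx=(-14)-10=-24
sub ecx, 1 → ecx=5-1=4
cmp ecx, 0  (cmp 4,0)
jg L1: taken
sub ebx, 10 → ebx=(-24)-10=-34
sub ecx, 1 → ecx=4-1=3
cmp ecx, 0  (cmp 3,0)
jg L1: taken
sub ebx, 10 → ebx=(-34)-10=-44
sub ecx, 1 → ecx=3-1=2
cmp ecx, 0  (cmp 2,0)
jg L1: taken
sub ebx, 10 → ebx=(-44)-10=-54
sub ecx, 1 → ecx=2-1=1
cmp ecx, 0  (cmp 1,0)
jg L1: taken
sub ebx, 10 → ebx=(-54)-10=-64
sub ecx, 1 → ecx=1-1=0
cmp ecx, 0  (cmp 0,0)
jg L1: not taken
halt.
Total executed instructions: 31.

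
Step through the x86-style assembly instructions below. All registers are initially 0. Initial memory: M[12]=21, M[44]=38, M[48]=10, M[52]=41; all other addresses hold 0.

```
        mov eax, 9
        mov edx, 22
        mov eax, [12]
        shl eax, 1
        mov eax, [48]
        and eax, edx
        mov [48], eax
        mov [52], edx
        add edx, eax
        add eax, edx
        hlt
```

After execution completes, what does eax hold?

eax=9
edx=22
eax=M[12]=21
eax=21<<1=42
eax=M[48]=10
eax=10&22=2
mov [48], eax → M[48]=2
mov [52], edx → M[52]=22
edx=22+2=24
eax=2+24=26
halt.

26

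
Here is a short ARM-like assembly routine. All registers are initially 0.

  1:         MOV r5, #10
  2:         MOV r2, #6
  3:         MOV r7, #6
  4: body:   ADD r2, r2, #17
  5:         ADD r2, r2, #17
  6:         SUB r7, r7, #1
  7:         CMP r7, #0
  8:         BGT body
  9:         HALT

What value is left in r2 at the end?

210

after MOV r5, #10: r5=10
after MOV r2, #6: r2=6
after MOV r7, #6: r7=6
after ADD r2, r2, #17: r2=6+17=23
after ADD r2, r2, #17: r2=23+17=40
after SUB r7, r7, #1: r7=6-1=5
CMP r7, #0  (cmp 5,0)
BGT body: taken
after ADD r2, r2, #17: r2=40+17=57
after ADD r2, r2, #17: r2=57+17=74
after SUB r7, r7, #1: r7=5-1=4
CMP r7, #0  (cmp 4,0)
BGT body: taken
after ADD r2, r2, #17: r2=74+17=91
after ADD r2, r2, #17: r2=91+17=108
after SUB r7, r7, #1: r7=4-1=3
CMP r7, #0  (cmp 3,0)
BGT body: taken
after ADD r2, r2, #17: r2=108+17=125
after ADD r2, r2, #17: r2=125+17=142
after SUB r7, r7, #1: r7=3-1=2
CMP r7, #0  (cmp 2,0)
BGT body: taken
after ADD r2, r2, #17: r2=142+17=159
after ADD r2, r2, #17: r2=159+17=176
after SUB r7, r7, #1: r7=2-1=1
CMP r7, #0  (cmp 1,0)
BGT body: taken
after ADD r2, r2, #17: r2=176+17=193
after ADD r2, r2, #17: r2=193+17=210
after SUB r7, r7, #1: r7=1-1=0
CMP r7, #0  (cmp 0,0)
BGT body: not taken
halt.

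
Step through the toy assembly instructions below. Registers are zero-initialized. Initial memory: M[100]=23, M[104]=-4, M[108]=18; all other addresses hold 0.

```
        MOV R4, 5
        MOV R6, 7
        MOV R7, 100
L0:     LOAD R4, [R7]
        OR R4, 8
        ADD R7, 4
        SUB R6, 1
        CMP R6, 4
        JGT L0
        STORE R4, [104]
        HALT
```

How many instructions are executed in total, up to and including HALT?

R4=5
R6=7
R7=100
R4=M[100]=23
R4=23|8=31
R7=100+4=104
R6=7-1=6
CMP R6, 4  (cmp 6,4)
JGT L0: taken
R4=M[104]=-4
R4=(-4)|8=-4
R7=104+4=108
R6=6-1=5
CMP R6, 4  (cmp 5,4)
JGT L0: taken
R4=M[108]=18
R4=18|8=26
R7=108+4=112
R6=5-1=4
CMP R6, 4  (cmp 4,4)
JGT L0: not taken
STORE R4, [104] → M[104]=26
halt.
Total executed instructions: 23.

23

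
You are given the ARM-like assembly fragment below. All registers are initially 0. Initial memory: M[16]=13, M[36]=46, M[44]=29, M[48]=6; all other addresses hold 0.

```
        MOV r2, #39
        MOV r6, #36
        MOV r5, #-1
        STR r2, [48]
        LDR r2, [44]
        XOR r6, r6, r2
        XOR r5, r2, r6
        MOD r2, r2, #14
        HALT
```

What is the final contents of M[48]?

MOV r2, #39 → r2=39
MOV r6, #36 → r6=36
MOV r5, #-1 → r5=-1
STR r2, [48] → M[48]=39
LDR r2, [44] → r2=M[44]=29
XOR r6, r6, r2 → r6=36^29=57
XOR r5, r2, r6 → r5=29^57=36
MOD r2, r2, #14 → r2=29%14=1
halt.

39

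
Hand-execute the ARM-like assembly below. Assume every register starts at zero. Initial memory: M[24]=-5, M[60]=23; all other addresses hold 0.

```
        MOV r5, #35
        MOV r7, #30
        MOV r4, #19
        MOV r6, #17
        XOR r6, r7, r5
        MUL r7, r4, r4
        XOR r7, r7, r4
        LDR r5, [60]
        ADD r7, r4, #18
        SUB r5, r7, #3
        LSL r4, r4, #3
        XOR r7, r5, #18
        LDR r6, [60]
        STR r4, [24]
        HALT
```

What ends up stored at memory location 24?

after MOV r5, #35: r5=35
after MOV r7, #30: r7=30
after MOV r4, #19: r4=19
after MOV r6, #17: r6=17
after XOR r6, r7, r5: r6=30^35=61
after MUL r7, r4, r4: r7=19*19=361
after XOR r7, r7, r4: r7=361^19=378
after LDR r5, [60]: r5=M[60]=23
after ADD r7, r4, #18: r7=19+18=37
after SUB r5, r7, #3: r5=37-3=34
after LSL r4, r4, #3: r4=19<<3=152
after XOR r7, r5, #18: r7=34^18=48
after LDR r6, [60]: r6=M[60]=23
STR r4, [24] → M[24]=152
halt.

152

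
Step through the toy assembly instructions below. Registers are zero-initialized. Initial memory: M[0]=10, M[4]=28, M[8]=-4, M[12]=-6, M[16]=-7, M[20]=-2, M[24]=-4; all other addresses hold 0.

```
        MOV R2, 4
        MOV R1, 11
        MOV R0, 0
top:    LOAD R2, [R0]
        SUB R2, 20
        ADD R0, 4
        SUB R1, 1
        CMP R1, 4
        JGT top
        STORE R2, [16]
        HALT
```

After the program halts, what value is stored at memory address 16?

-24

R2=4
R1=11
R0=0
R2=M[0]=10
R2=10-20=-10
R0=0+4=4
R1=11-1=10
CMP R1, 4  (cmp 10,4)
JGT top: taken
R2=M[4]=28
R2=28-20=8
R0=4+4=8
R1=10-1=9
CMP R1, 4  (cmp 9,4)
JGT top: taken
R2=M[8]=-4
R2=(-4)-20=-24
R0=8+4=12
R1=9-1=8
CMP R1, 4  (cmp 8,4)
JGT top: taken
R2=M[12]=-6
R2=(-6)-20=-26
R0=12+4=16
R1=8-1=7
CMP R1, 4  (cmp 7,4)
JGT top: taken
R2=M[16]=-7
R2=(-7)-20=-27
R0=16+4=20
R1=7-1=6
CMP R1, 4  (cmp 6,4)
JGT top: taken
R2=M[20]=-2
R2=(-2)-20=-22
R0=20+4=24
R1=6-1=5
CMP R1, 4  (cmp 5,4)
JGT top: taken
R2=M[24]=-4
R2=(-4)-20=-24
R0=24+4=28
R1=5-1=4
CMP R1, 4  (cmp 4,4)
JGT top: not taken
STORE R2, [16] → M[16]=-24
halt.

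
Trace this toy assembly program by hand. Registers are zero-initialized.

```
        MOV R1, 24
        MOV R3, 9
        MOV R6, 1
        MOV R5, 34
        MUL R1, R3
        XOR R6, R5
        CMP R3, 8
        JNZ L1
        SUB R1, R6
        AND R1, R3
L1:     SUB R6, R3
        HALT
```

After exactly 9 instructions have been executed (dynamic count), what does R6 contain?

26

after MOV R1, 24: R1=24
after MOV R3, 9: R3=9
after MOV R6, 1: R6=1
after MOV R5, 34: R5=34
after MUL R1, R3: R1=24*9=216
after XOR R6, R5: R6=1^34=35
CMP R3, 8  (cmp 9,8)
JNZ L1: taken
after SUB R6, R3: R6=35-9=26
After step 9: R6 = 26.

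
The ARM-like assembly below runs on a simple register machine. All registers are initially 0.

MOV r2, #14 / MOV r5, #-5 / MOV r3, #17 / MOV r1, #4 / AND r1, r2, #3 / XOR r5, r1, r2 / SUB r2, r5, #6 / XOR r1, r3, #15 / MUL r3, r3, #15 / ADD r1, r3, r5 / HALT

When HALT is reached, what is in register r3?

after MOV r2, #14: r2=14
after MOV r5, #-5: r5=-5
after MOV r3, #17: r3=17
after MOV r1, #4: r1=4
after AND r1, r2, #3: r1=14&3=2
after XOR r5, r1, r2: r5=2^14=12
after SUB r2, r5, #6: r2=12-6=6
after XOR r1, r3, #15: r1=17^15=30
after MUL r3, r3, #15: r3=17*15=255
after ADD r1, r3, r5: r1=255+12=267
halt.

255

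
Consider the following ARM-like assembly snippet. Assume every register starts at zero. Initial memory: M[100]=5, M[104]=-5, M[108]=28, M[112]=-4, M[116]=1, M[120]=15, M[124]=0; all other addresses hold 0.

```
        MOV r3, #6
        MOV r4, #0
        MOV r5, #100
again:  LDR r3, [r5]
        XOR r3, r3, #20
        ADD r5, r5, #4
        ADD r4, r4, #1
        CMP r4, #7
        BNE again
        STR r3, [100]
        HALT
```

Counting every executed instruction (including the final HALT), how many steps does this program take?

r3=6
r4=0
r5=100
r3=M[100]=5
r3=5^20=17
r5=100+4=104
r4=0+1=1
CMP r4, #7  (cmp 1,7)
BNE again: taken
r3=M[104]=-5
r3=(-5)^20=-17
r5=104+4=108
r4=1+1=2
CMP r4, #7  (cmp 2,7)
BNE again: taken
r3=M[108]=28
r3=28^20=8
r5=108+4=112
r4=2+1=3
CMP r4, #7  (cmp 3,7)
BNE again: taken
r3=M[112]=-4
r3=(-4)^20=-24
r5=112+4=116
r4=3+1=4
CMP r4, #7  (cmp 4,7)
BNE again: taken
r3=M[116]=1
r3=1^20=21
r5=116+4=120
r4=4+1=5
CMP r4, #7  (cmp 5,7)
BNE again: taken
r3=M[120]=15
r3=15^20=27
r5=120+4=124
r4=5+1=6
CMP r4, #7  (cmp 6,7)
BNE again: taken
r3=M[124]=0
r3=0^20=20
r5=124+4=128
r4=6+1=7
CMP r4, #7  (cmp 7,7)
BNE again: not taken
STR r3, [100] → M[100]=20
halt.
Total executed instructions: 47.

47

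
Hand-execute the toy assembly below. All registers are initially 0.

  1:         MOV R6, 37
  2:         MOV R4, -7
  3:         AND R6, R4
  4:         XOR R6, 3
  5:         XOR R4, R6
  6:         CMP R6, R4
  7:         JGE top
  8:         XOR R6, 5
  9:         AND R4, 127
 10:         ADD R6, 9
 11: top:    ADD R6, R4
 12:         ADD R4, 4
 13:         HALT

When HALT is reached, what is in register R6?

MOV R6, 37 → R6=37
MOV R4, -7 → R4=-7
AND R6, R4 → R6=37&(-7)=33
XOR R6, 3 → R6=33^3=34
XOR R4, R6 → R4=(-7)^34=-37
CMP R6, R4  (cmp 34,-37)
JGE top: taken
ADD R6, R4 → R6=34+(-37)=-3
ADD R4, 4 → R4=(-37)+4=-33
halt.

-3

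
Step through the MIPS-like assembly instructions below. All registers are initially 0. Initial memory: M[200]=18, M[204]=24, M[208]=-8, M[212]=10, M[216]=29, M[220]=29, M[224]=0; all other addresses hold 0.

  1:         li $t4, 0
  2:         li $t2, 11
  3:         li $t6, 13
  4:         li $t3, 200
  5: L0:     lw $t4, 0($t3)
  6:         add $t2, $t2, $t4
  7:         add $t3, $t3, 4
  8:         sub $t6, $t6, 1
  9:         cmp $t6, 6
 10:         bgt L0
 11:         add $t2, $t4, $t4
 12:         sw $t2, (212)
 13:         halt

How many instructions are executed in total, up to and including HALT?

49

li $t4, 0 → $t4=0
li $t2, 11 → $t2=11
li $t6, 13 → $t6=13
li $t3, 200 → $t3=200
lw $t4, 0($t3) → $t4=M[200]=18
add $t2, $t2, $t4 → $t2=11+18=29
add $t3, $t3, 4 → $t3=200+4=204
sub $t6, $t6, 1 → $t6=13-1=12
cmp $t6, 6  (cmp 12,6)
bgt L0: taken
lw $t4, 0($t3) → $t4=M[204]=24
add $t2, $t2, $t4 → $t2=29+24=53
add $t3, $t3, 4 → $t3=204+4=208
sub $t6, $t6, 1 → $t6=12-1=11
cmp $t6, 6  (cmp 11,6)
bgt L0: taken
lw $t4, 0($t3) → $t4=M[208]=-8
add $t2, $t2, $t4 → $t2=53+(-8)=45
add $t3, $t3, 4 → $t3=208+4=212
sub $t6, $t6, 1 → $t6=11-1=10
cmp $t6, 6  (cmp 10,6)
bgt L0: taken
lw $t4, 0($t3) → $t4=M[212]=10
add $t2, $t2, $t4 → $t2=45+10=55
add $t3, $t3, 4 → $t3=212+4=216
sub $t6, $t6, 1 → $t6=10-1=9
cmp $t6, 6  (cmp 9,6)
bgt L0: taken
lw $t4, 0($t3) → $t4=M[216]=29
add $t2, $t2, $t4 → $t2=55+29=84
add $t3, $t3, 4 → $t3=216+4=220
sub $t6, $t6, 1 → $t6=9-1=8
cmp $t6, 6  (cmp 8,6)
bgt L0: taken
lw $t4, 0($t3) → $t4=M[220]=29
add $t2, $t2, $t4 → $t2=84+29=113
add $t3, $t3, 4 → $t3=220+4=224
sub $t6, $t6, 1 → $t6=8-1=7
cmp $t6, 6  (cmp 7,6)
bgt L0: taken
lw $t4, 0($t3) → $t4=M[224]=0
add $t2, $t2, $t4 → $t2=113+0=113
add $t3, $t3, 4 → $t3=224+4=228
sub $t6, $t6, 1 → $t6=7-1=6
cmp $t6, 6  (cmp 6,6)
bgt L0: not taken
add $t2, $t4, $t4 → $t2=0+0=0
sw $t2, (212) → M[212]=0
halt.
Total executed instructions: 49.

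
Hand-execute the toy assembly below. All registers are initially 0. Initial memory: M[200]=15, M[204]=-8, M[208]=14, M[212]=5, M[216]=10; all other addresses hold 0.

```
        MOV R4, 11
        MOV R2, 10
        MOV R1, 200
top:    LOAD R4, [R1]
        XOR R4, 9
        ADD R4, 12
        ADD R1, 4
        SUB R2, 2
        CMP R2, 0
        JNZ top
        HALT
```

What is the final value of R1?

220

after MOV R4, 11: R4=11
after MOV R2, 10: R2=10
after MOV R1, 200: R1=200
after LOAD R4, [R1]: R4=M[200]=15
after XOR R4, 9: R4=15^9=6
after ADD R4, 12: R4=6+12=18
after ADD R1, 4: R1=200+4=204
after SUB R2, 2: R2=10-2=8
CMP R2, 0  (cmp 8,0)
JNZ top: taken
after LOAD R4, [R1]: R4=M[204]=-8
after XOR R4, 9: R4=(-8)^9=-15
after ADD R4, 12: R4=(-15)+12=-3
after ADD R1, 4: R1=204+4=208
after SUB R2, 2: R2=8-2=6
CMP R2, 0  (cmp 6,0)
JNZ top: taken
after LOAD R4, [R1]: R4=M[208]=14
after XOR R4, 9: R4=14^9=7
after ADD R4, 12: R4=7+12=19
after ADD R1, 4: R1=208+4=212
after SUB R2, 2: R2=6-2=4
CMP R2, 0  (cmp 4,0)
JNZ top: taken
after LOAD R4, [R1]: R4=M[212]=5
after XOR R4, 9: R4=5^9=12
after ADD R4, 12: R4=12+12=24
after ADD R1, 4: R1=212+4=216
after SUB R2, 2: R2=4-2=2
CMP R2, 0  (cmp 2,0)
JNZ top: taken
after LOAD R4, [R1]: R4=M[216]=10
after XOR R4, 9: R4=10^9=3
after ADD R4, 12: R4=3+12=15
after ADD R1, 4: R1=216+4=220
after SUB R2, 2: R2=2-2=0
CMP R2, 0  (cmp 0,0)
JNZ top: not taken
halt.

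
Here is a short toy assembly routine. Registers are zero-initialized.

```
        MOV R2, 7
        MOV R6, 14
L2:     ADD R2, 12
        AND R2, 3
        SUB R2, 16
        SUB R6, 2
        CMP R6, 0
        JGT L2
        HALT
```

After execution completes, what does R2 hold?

MOV R2, 7 → R2=7
MOV R6, 14 → R6=14
ADD R2, 12 → R2=7+12=19
AND R2, 3 → R2=19&3=3
SUB R2, 16 → R2=3-16=-13
SUB R6, 2 → R6=14-2=12
CMP R6, 0  (cmp 12,0)
JGT L2: taken
ADD R2, 12 → R2=(-13)+12=-1
AND R2, 3 → R2=(-1)&3=3
SUB R2, 16 → R2=3-16=-13
SUB R6, 2 → R6=12-2=10
CMP R6, 0  (cmp 10,0)
JGT L2: taken
ADD R2, 12 → R2=(-13)+12=-1
AND R2, 3 → R2=(-1)&3=3
SUB R2, 16 → R2=3-16=-13
SUB R6, 2 → R6=10-2=8
CMP R6, 0  (cmp 8,0)
JGT L2: taken
ADD R2, 12 → R2=(-13)+12=-1
AND R2, 3 → R2=(-1)&3=3
SUB R2, 16 → R2=3-16=-13
SUB R6, 2 → R6=8-2=6
CMP R6, 0  (cmp 6,0)
JGT L2: taken
ADD R2, 12 → R2=(-13)+12=-1
AND R2, 3 → R2=(-1)&3=3
SUB R2, 16 → R2=3-16=-13
SUB R6, 2 → R6=6-2=4
CMP R6, 0  (cmp 4,0)
JGT L2: taken
ADD R2, 12 → R2=(-13)+12=-1
AND R2, 3 → R2=(-1)&3=3
SUB R2, 16 → R2=3-16=-13
SUB R6, 2 → R6=4-2=2
CMP R6, 0  (cmp 2,0)
JGT L2: taken
ADD R2, 12 → R2=(-13)+12=-1
AND R2, 3 → R2=(-1)&3=3
SUB R2, 16 → R2=3-16=-13
SUB R6, 2 → R6=2-2=0
CMP R6, 0  (cmp 0,0)
JGT L2: not taken
halt.

-13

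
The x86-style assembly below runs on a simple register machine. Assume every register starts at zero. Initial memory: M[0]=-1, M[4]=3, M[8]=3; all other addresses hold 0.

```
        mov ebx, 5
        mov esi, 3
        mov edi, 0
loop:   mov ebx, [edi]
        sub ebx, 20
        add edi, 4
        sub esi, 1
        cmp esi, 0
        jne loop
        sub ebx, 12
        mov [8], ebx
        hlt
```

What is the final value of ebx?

after mov ebx, 5: ebx=5
after mov esi, 3: esi=3
after mov edi, 0: edi=0
after mov ebx, [edi]: ebx=M[0]=-1
after sub ebx, 20: ebx=(-1)-20=-21
after add edi, 4: edi=0+4=4
after sub esi, 1: esi=3-1=2
cmp esi, 0  (cmp 2,0)
jne loop: taken
after mov ebx, [edi]: ebx=M[4]=3
after sub ebx, 20: ebx=3-20=-17
after add edi, 4: edi=4+4=8
after sub esi, 1: esi=2-1=1
cmp esi, 0  (cmp 1,0)
jne loop: taken
after mov ebx, [edi]: ebx=M[8]=3
after sub ebx, 20: ebx=3-20=-17
after add edi, 4: edi=8+4=12
after sub esi, 1: esi=1-1=0
cmp esi, 0  (cmp 0,0)
jne loop: not taken
after sub ebx, 12: ebx=(-17)-12=-29
mov [8], ebx → M[8]=-29
halt.

-29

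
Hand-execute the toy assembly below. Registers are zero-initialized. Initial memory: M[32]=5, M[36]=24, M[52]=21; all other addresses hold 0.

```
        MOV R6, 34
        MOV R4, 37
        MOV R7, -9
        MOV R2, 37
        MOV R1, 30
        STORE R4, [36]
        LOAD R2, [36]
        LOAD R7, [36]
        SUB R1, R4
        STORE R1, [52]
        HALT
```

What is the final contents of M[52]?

-7

after MOV R6, 34: R6=34
after MOV R4, 37: R4=37
after MOV R7, -9: R7=-9
after MOV R2, 37: R2=37
after MOV R1, 30: R1=30
STORE R4, [36] → M[36]=37
after LOAD R2, [36]: R2=M[36]=37
after LOAD R7, [36]: R7=M[36]=37
after SUB R1, R4: R1=30-37=-7
STORE R1, [52] → M[52]=-7
halt.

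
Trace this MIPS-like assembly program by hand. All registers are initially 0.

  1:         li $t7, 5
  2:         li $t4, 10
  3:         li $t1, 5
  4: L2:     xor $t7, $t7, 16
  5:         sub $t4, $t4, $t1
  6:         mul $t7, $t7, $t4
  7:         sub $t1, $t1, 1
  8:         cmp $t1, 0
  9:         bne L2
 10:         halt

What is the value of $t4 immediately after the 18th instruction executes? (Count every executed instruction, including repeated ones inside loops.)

-2

$t7=5
$t4=10
$t1=5
$t7=5^16=21
$t4=10-5=5
$t7=21*5=105
$t1=5-1=4
cmp $t1, 0  (cmp 4,0)
bne L2: taken
$t7=105^16=121
$t4=5-4=1
$t7=121*1=121
$t1=4-1=3
cmp $t1, 0  (cmp 3,0)
bne L2: taken
$t7=121^16=105
$t4=1-3=-2
$t7=105*(-2)=-210
After step 18: $t4 = -2.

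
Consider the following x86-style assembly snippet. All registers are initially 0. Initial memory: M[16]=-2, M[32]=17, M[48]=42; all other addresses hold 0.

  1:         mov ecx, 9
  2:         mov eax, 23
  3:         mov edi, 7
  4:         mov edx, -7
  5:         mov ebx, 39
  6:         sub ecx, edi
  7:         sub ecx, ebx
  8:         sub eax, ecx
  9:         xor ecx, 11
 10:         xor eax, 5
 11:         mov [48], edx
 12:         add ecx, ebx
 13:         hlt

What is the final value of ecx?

after mov ecx, 9: ecx=9
after mov eax, 23: eax=23
after mov edi, 7: edi=7
after mov edx, -7: edx=-7
after mov ebx, 39: ebx=39
after sub ecx, edi: ecx=9-7=2
after sub ecx, ebx: ecx=2-39=-37
after sub eax, ecx: eax=23-(-37)=60
after xor ecx, 11: ecx=(-37)^11=-48
after xor eax, 5: eax=60^5=57
mov [48], edx → M[48]=-7
after add ecx, ebx: ecx=(-48)+39=-9
halt.

-9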